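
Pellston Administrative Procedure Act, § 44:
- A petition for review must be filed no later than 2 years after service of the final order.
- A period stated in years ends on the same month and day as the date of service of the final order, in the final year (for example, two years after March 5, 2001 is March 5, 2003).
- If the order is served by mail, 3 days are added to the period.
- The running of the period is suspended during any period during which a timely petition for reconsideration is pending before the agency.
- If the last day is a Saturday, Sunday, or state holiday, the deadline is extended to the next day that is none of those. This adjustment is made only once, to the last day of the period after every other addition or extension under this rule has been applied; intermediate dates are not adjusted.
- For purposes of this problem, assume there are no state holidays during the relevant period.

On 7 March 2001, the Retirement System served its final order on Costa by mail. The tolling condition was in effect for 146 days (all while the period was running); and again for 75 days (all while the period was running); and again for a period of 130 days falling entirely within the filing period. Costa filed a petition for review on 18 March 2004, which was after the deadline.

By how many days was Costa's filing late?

23 days

2 years after 7 March 2001 is March 7, 2003.
Service was by mail, adding 3 days: March 7, 2003 + 3 days = March 10, 2003.
Tolling adds 146 days: March 10, 2003 + 146 days = August 3, 2003.
Tolling adds 75 days: August 3, 2003 + 75 days = October 17, 2003.
Tolling adds 130 days: October 17, 2003 + 130 days = February 24, 2004.
February 24, 2004 is a Tuesday and not a state holiday, so no extension applies.
The deadline is February 24, 2004; from February 24, 2004 to March 18, 2004 is 23 days.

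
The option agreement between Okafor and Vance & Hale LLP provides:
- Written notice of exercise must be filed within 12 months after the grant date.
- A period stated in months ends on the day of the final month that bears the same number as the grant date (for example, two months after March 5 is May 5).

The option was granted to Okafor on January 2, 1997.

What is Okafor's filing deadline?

January 2, 1998

12 months after January 2, 1997 is January 2, 1998.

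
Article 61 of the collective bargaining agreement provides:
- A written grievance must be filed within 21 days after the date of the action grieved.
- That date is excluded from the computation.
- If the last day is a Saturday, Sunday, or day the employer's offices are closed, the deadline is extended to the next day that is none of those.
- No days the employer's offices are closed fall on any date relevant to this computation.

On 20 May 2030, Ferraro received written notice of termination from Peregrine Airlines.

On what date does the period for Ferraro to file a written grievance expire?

June 10, 2030

21 days after 20 May 2030 is June 10, 2030.
June 10, 2030 is a Monday and not a day the employer's offices are closed, so no extension applies.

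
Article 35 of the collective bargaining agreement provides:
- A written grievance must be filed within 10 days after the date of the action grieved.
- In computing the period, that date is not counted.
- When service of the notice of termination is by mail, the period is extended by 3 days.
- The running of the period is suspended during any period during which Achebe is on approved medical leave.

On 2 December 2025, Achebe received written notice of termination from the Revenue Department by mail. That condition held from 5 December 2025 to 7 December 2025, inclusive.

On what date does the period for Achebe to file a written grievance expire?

10 days after 2 December 2025 is December 12, 2025.
Service was by mail, adding 3 days: December 12, 2025 + 3 days = December 15, 2025.
From December 5, 2025 through December 7, 2025 inclusive is 3 days; tolling adds 3 days: December 15, 2025 + 3 days = December 18, 2025.

December 18, 2025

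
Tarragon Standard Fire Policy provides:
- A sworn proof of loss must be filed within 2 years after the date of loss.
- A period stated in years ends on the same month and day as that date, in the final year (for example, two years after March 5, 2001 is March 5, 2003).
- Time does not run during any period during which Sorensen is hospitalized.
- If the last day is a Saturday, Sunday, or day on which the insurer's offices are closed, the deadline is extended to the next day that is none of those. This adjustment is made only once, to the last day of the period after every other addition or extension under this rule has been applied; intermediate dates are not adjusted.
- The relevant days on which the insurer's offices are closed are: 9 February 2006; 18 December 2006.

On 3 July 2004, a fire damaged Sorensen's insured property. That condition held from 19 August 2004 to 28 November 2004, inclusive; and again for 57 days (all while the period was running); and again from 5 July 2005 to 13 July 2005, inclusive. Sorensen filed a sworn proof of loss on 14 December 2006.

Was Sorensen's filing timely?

2 years after 3 July 2004 is July 3, 2006.
From August 19, 2004 through November 28, 2004 inclusive is 102 days; tolling adds 102 days: July 3, 2006 + 102 days = October 13, 2006.
Tolling adds 57 days: October 13, 2006 + 57 days = December 9, 2006.
From July 5, 2005 through July 13, 2005 inclusive is 9 days; tolling adds 9 days: December 9, 2006 + 9 days = December 18, 2006.
December 18, 2006 is a listed holiday. The next qualifying day is December 19, 2006.
The deadline is December 19, 2006; the filing on December 14, 2006 is on or before that date.

Yes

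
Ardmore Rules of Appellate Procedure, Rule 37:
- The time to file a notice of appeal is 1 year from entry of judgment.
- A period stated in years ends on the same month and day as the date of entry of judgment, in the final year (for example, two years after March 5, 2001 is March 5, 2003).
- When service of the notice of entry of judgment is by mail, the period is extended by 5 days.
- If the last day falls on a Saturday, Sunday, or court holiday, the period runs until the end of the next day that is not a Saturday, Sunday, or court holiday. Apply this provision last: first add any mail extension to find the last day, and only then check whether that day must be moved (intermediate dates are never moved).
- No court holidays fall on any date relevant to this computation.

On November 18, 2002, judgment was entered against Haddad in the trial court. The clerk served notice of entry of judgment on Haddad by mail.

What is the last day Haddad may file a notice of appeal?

November 24, 2003

1 year after November 18, 2002 is November 18, 2003.
Service was by mail, adding 5 days: November 18, 2003 + 5 days = November 23, 2003.
November 23, 2003 is Sunday. The next qualifying day is November 24, 2003.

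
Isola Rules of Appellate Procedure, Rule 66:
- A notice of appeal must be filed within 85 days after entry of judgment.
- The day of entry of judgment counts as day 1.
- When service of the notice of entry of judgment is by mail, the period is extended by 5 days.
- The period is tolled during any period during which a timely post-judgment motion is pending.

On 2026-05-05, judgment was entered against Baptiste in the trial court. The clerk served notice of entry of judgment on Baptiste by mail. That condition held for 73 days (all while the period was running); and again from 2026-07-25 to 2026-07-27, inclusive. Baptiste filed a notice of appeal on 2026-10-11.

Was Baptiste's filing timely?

Counting 2026-05-05 as day 1, day 85 is July 28, 2026.
Service was by mail, adding 5 days: July 28, 2026 + 5 days = August 2, 2026.
Tolling adds 73 days: August 2, 2026 + 73 days = October 14, 2026.
From July 25, 2026 through July 27, 2026 inclusive is 3 days; tolling adds 3 days: October 14, 2026 + 3 days = October 17, 2026.
The deadline is October 17, 2026; the filing on October 11, 2026 is on or before that date.

Yes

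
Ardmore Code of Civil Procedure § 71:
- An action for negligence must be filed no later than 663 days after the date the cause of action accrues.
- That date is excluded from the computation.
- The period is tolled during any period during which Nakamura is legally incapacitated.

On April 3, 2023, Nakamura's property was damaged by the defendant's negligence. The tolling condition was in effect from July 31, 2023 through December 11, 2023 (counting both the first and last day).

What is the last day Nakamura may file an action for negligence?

June 8, 2025

663 days after April 3, 2023 is January 25, 2025.
From July 31, 2023 through December 11, 2023 inclusive is 134 days; tolling adds 134 days: January 25, 2025 + 134 days = June 8, 2025.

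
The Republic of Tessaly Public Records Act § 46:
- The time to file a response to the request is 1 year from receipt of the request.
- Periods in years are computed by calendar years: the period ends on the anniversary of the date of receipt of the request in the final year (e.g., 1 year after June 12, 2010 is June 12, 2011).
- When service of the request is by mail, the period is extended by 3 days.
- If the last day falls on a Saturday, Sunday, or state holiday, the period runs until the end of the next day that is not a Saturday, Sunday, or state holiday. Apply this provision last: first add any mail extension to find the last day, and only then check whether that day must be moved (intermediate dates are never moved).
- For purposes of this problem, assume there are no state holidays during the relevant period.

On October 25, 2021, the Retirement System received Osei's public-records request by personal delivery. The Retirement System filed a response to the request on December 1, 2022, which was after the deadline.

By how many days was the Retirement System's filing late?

1 year after October 25, 2021 is October 25, 2022.
Service was not by mail, so no mail extension applies.
October 25, 2022 is a Tuesday and not a state holiday, so no extension applies.
The deadline is October 25, 2022; from October 25, 2022 to December 1, 2022 is 37 days.

37 days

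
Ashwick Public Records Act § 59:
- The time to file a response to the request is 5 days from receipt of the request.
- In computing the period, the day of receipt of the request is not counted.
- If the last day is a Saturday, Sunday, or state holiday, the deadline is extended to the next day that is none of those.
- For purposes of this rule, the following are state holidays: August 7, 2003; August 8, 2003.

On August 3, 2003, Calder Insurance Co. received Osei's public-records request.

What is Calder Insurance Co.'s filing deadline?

5 days after August 3, 2003 is August 8, 2003.
August 8, 2003 is a listed holiday; August 9, 2003 is Saturday; August 10, 2003 is Sunday. The next qualifying day is August 11, 2003.

August 11, 2003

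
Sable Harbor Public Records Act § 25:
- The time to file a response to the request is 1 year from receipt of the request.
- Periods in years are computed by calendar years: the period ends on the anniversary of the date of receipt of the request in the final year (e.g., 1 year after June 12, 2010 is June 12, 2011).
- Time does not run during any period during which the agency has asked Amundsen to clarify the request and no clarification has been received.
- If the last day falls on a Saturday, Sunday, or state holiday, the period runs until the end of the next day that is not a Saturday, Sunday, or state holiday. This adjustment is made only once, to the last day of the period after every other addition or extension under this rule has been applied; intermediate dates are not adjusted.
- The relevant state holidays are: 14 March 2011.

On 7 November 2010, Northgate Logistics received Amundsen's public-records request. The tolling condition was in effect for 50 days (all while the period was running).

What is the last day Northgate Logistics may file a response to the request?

December 27, 2011

1 year after 7 November 2010 is November 7, 2011.
Tolling adds 50 days: November 7, 2011 + 50 days = December 27, 2011.
December 27, 2011 is a Tuesday and not a state holiday, so no extension applies.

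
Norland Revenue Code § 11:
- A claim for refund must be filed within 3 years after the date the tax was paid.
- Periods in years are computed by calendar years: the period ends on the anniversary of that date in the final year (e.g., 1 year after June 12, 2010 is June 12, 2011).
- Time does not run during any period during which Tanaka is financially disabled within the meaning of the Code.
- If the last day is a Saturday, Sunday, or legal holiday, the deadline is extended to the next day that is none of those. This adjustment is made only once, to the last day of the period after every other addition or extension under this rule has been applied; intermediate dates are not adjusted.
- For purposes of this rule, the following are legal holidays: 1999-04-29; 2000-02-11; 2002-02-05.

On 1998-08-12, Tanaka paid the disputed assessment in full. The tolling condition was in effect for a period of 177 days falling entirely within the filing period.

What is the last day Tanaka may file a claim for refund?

February 6, 2002

3 years after 1998-08-12 is August 12, 2001.
Tolling adds 177 days: August 12, 2001 + 177 days = February 5, 2002.
February 5, 2002 is a listed holiday. The next qualifying day is February 6, 2002.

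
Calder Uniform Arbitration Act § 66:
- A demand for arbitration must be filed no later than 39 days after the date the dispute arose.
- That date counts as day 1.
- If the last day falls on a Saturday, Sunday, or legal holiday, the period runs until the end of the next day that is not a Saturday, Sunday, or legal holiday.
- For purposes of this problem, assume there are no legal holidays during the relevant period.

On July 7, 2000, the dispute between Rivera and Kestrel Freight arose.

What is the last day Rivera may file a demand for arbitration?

August 14, 2000

Counting July 7, 2000 as day 1, day 39 is August 14, 2000.
August 14, 2000 is a Monday and not a legal holiday, so no extension applies.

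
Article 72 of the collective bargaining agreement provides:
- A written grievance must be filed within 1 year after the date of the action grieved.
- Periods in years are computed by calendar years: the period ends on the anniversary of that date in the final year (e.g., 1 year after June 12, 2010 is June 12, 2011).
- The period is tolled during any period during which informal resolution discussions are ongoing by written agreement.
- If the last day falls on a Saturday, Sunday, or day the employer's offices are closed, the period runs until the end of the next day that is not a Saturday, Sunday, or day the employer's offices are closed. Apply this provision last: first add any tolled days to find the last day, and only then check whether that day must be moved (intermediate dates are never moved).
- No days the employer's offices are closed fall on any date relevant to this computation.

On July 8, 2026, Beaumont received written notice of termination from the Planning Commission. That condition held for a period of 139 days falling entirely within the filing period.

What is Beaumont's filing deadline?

1 year after July 8, 2026 is July 8, 2027.
Tolling adds 139 days: July 8, 2027 + 139 days = November 24, 2027.
November 24, 2027 is a Wednesday and not a day the employer's offices are closed, so no extension applies.

November 24, 2027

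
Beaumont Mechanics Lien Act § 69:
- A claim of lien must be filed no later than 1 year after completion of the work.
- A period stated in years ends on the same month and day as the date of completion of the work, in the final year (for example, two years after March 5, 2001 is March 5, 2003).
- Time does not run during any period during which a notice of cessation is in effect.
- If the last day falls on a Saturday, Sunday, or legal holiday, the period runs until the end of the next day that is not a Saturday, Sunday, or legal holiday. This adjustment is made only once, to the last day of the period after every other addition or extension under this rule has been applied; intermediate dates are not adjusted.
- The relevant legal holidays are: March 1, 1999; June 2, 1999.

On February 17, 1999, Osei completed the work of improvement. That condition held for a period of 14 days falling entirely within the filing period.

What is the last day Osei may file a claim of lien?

1 year after February 17, 1999 is February 17, 2000.
Tolling adds 14 days: February 17, 2000 + 14 days = March 2, 2000.
March 2, 2000 is a Thursday and not a legal holiday, so no extension applies.

March 2, 2000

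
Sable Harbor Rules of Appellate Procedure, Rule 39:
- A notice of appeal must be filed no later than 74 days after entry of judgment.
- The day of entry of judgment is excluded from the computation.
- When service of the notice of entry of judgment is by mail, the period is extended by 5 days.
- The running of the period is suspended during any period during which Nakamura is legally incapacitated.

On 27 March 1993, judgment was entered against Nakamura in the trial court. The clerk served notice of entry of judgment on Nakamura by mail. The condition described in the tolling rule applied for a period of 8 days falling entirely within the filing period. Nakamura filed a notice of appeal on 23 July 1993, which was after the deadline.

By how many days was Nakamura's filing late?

31 days

74 days after 27 March 1993 is June 9, 1993.
Service was by mail, adding 5 days: June 9, 1993 + 5 days = June 14, 1993.
Tolling adds 8 days: June 14, 1993 + 8 days = June 22, 1993.
The deadline is June 22, 1993; from June 22, 1993 to July 23, 1993 is 31 days.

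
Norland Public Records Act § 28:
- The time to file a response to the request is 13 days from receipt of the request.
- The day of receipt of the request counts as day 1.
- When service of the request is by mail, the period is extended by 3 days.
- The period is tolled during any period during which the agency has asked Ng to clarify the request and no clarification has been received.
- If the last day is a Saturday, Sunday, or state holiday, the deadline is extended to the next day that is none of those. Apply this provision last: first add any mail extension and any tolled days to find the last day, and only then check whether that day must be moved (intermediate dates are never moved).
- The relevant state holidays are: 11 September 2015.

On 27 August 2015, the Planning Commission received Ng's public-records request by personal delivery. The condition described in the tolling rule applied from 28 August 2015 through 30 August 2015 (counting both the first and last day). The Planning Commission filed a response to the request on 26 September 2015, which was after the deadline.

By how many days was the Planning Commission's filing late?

12 days

Counting 27 August 2015 as day 1, day 13 is September 8, 2015.
Service was not by mail, so no mail extension applies.
From August 28, 2015 through August 30, 2015 inclusive is 3 days; tolling adds 3 days: September 8, 2015 + 3 days = September 11, 2015.
September 11, 2015 is a listed holiday; September 12, 2015 is Saturday; September 13, 2015 is Sunday. The next qualifying day is September 14, 2015.
The deadline is September 14, 2015; from September 14, 2015 to September 26, 2015 is 12 days.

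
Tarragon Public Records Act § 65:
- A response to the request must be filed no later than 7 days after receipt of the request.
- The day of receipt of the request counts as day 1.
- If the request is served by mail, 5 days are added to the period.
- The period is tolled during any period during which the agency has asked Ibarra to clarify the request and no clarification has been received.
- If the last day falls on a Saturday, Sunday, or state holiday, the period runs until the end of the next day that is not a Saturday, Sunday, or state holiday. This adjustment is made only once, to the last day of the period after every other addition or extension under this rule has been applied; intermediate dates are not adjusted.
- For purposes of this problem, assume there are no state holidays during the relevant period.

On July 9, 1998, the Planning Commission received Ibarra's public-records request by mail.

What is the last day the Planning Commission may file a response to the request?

July 20, 1998

Counting July 9, 1998 as day 1, day 7 is July 15, 1998.
Service was by mail, adding 5 days: July 15, 1998 + 5 days = July 20, 1998.
July 20, 1998 is a Monday and not a state holiday, so no extension applies.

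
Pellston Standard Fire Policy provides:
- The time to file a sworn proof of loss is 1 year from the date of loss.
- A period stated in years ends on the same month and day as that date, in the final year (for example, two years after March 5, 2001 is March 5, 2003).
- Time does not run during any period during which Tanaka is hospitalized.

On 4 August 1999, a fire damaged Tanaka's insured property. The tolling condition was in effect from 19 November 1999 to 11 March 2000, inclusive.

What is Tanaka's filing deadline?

1 year after 4 August 1999 is August 4, 2000.
From November 19, 1999 through March 11, 2000 inclusive is 114 days; tolling adds 114 days: August 4, 2000 + 114 days = November 26, 2000.

November 26, 2000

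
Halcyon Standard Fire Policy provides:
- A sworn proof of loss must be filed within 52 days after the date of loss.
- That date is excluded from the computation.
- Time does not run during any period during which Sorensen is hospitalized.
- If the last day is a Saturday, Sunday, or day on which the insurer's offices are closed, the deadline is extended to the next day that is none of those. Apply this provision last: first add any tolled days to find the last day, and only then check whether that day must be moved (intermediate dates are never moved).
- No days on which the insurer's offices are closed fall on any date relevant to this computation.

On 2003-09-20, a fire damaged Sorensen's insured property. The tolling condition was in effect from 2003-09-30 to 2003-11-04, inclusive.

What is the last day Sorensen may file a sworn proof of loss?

December 17, 2003

52 days after 2003-09-20 is November 11, 2003.
From September 30, 2003 through November 4, 2003 inclusive is 36 days; tolling adds 36 days: November 11, 2003 + 36 days = December 17, 2003.
December 17, 2003 is a Wednesday and not a day on which the insurer's offices are closed, so no extension applies.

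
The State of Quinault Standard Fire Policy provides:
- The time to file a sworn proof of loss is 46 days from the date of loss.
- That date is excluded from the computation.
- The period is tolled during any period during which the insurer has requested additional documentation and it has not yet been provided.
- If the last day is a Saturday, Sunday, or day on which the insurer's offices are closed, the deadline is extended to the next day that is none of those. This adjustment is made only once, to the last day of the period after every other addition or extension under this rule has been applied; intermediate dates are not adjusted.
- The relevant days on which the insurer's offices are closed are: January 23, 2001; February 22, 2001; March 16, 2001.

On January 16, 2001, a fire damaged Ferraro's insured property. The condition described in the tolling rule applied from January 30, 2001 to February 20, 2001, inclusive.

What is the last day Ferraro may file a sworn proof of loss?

March 26, 2001

46 days after January 16, 2001 is March 3, 2001.
From January 30, 2001 through February 20, 2001 inclusive is 22 days; tolling adds 22 days: March 3, 2001 + 22 days = March 25, 2001.
March 25, 2001 is Sunday. The next qualifying day is March 26, 2001.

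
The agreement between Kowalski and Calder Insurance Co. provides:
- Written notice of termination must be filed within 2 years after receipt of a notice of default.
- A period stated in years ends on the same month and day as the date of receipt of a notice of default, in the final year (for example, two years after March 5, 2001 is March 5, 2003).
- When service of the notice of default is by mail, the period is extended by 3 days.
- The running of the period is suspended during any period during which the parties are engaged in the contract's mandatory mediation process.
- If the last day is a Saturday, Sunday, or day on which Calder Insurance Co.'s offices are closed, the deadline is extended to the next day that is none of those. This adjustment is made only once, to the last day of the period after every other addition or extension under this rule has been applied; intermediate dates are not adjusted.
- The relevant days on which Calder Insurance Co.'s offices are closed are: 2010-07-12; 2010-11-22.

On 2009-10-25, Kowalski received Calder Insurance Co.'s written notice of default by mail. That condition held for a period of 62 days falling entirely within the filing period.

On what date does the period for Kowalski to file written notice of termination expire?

2 years after 2009-10-25 is October 25, 2011.
Service was by mail, adding 3 days: October 25, 2011 + 3 days = October 28, 2011.
Tolling adds 62 days: October 28, 2011 + 62 days = December 29, 2011.
December 29, 2011 is a Thursday and not a day on which Calder Insurance Co.'s offices are closed, so no extension applies.

December 29, 2011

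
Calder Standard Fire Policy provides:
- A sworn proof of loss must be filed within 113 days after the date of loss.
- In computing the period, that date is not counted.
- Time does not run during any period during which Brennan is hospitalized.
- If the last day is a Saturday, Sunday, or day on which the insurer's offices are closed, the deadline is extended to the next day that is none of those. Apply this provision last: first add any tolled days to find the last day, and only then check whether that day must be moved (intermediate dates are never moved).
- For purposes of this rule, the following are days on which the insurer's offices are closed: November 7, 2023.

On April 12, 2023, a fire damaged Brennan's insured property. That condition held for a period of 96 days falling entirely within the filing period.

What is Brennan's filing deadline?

November 8, 2023

113 days after April 12, 2023 is August 3, 2023.
Tolling adds 96 days: August 3, 2023 + 96 days = November 7, 2023.
November 7, 2023 is a listed holiday. The next qualifying day is November 8, 2023.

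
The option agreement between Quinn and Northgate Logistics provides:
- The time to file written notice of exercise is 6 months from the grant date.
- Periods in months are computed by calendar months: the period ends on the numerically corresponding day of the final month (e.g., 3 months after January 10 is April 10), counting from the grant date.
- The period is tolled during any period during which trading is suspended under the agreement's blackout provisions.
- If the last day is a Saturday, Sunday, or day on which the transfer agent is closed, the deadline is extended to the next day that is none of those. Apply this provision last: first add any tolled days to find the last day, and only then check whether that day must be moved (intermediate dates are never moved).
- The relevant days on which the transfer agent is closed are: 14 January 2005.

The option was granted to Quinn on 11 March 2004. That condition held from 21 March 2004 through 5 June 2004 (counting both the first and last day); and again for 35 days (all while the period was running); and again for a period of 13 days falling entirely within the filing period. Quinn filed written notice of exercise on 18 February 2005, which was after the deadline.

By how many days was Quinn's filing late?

32 days

6 months after 11 March 2004 is September 11, 2004.
From March 21, 2004 through June 5, 2004 inclusive is 77 days; tolling adds 77 days: September 11, 2004 + 77 days = November 27, 2004.
Tolling adds 35 days: November 27, 2004 + 35 days = January 1, 2005.
Tolling adds 13 days: January 1, 2005 + 13 days = January 14, 2005.
January 14, 2005 is a listed holiday; January 15, 2005 is Saturday; January 16, 2005 is Sunday. The next qualifying day is January 17, 2005.
The deadline is January 17, 2005; from January 17, 2005 to February 18, 2005 is 32 days.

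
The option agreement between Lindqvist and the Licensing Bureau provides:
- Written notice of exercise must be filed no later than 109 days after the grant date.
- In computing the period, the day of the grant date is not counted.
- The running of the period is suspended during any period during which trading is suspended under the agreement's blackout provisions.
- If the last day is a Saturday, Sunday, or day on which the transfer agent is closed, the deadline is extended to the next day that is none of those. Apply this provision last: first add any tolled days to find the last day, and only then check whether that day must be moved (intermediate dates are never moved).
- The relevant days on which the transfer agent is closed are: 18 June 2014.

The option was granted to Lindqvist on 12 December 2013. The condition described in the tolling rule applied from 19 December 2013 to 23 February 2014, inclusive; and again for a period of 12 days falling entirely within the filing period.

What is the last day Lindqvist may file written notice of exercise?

June 19, 2014

109 days after 12 December 2013 is March 31, 2014.
From December 19, 2013 through February 23, 2014 inclusive is 67 days; tolling adds 67 days: March 31, 2014 + 67 days = June 6, 2014.
Tolling adds 12 days: June 6, 2014 + 12 days = June 18, 2014.
June 18, 2014 is a listed holiday. The next qualifying day is June 19, 2014.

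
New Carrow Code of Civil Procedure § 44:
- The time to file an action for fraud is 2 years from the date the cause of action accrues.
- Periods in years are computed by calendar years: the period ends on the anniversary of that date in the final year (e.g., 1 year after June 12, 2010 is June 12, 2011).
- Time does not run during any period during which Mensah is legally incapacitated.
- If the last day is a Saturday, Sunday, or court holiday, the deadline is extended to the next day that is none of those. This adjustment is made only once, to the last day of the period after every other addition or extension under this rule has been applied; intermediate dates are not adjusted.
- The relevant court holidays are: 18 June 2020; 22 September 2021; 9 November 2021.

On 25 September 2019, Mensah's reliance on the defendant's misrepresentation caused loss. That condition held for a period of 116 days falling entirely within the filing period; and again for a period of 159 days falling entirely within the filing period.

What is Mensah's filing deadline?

2 years after 25 September 2019 is September 25, 2021.
Tolling adds 116 days: September 25, 2021 + 116 days = January 19, 2022.
Tolling adds 159 days: January 19, 2022 + 159 days = June 27, 2022.
June 27, 2022 is a Monday and not a court holiday, so no extension applies.

June 27, 2022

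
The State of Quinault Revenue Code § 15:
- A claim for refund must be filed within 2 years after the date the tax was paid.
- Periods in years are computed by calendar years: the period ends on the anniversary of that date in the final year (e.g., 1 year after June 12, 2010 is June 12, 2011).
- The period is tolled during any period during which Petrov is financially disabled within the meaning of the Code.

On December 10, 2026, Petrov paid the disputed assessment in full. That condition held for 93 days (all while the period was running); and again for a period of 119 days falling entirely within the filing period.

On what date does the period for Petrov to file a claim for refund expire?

2 years after December 10, 2026 is December 10, 2028.
Tolling adds 93 days: December 10, 2028 + 93 days = March 13, 2029.
Tolling adds 119 days: March 13, 2029 + 119 days = July 10, 2029.

July 10, 2029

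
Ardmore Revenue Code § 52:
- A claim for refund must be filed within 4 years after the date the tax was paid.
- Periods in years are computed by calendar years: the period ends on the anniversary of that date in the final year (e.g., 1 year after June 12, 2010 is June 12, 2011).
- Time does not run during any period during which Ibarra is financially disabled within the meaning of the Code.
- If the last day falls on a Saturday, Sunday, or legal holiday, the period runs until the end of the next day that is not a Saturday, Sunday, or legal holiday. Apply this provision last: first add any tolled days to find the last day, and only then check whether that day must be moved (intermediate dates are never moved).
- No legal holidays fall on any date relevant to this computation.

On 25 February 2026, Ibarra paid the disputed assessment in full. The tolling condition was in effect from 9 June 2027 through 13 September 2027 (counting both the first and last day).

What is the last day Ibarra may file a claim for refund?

June 3, 2030

4 years after 25 February 2026 is February 25, 2030.
From June 9, 2027 through September 13, 2027 inclusive is 97 days; tolling adds 97 days: February 25, 2030 + 97 days = June 2, 2030.
June 2, 2030 is Sunday. The next qualifying day is June 3, 2030.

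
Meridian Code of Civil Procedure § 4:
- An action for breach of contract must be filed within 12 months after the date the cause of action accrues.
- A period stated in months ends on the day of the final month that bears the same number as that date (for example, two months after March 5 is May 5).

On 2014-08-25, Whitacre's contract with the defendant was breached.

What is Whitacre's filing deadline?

12 months after 2014-08-25 is August 25, 2015.

August 25, 2015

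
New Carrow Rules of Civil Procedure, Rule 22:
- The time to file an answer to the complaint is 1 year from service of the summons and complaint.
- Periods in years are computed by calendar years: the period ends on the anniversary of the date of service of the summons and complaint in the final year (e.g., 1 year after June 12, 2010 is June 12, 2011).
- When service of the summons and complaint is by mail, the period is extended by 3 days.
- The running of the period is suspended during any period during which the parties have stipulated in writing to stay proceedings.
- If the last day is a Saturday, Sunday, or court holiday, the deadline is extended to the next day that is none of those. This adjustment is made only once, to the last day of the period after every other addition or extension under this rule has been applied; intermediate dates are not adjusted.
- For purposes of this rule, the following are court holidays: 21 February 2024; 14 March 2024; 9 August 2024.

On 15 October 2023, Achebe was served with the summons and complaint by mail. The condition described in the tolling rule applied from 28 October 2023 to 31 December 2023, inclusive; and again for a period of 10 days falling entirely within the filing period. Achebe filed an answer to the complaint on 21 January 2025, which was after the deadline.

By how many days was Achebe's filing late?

1 year after 15 October 2023 is October 15, 2024.
Service was by mail, adding 3 days: October 15, 2024 + 3 days = October 18, 2024.
From October 28, 2023 through December 31, 2023 inclusive is 65 days; tolling adds 65 days: October 18, 2024 + 65 days = December 22, 2024.
Tolling adds 10 days: December 22, 2024 + 10 days = January 1, 2025.
January 1, 2025 is a Wednesday and not a court holiday, so no extension applies.
The deadline is January 1, 2025; from January 1, 2025 to January 21, 2025 is 20 days.

20 days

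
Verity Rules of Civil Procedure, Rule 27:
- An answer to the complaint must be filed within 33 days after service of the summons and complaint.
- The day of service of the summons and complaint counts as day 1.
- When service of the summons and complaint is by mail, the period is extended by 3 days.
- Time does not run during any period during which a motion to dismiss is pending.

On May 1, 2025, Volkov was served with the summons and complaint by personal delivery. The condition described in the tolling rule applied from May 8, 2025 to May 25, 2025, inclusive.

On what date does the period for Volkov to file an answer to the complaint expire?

Counting May 1, 2025 as day 1, day 33 is June 2, 2025.
Service was not by mail, so no mail extension applies.
From May 8, 2025 through May 25, 2025 inclusive is 18 days; tolling adds 18 days: June 2, 2025 + 18 days = June 20, 2025.

June 20, 2025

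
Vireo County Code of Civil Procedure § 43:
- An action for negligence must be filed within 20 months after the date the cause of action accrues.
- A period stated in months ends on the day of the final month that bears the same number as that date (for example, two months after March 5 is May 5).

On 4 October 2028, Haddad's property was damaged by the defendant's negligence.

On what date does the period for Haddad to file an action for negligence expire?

20 months after 4 October 2028 is June 4, 2030.

June 4, 2030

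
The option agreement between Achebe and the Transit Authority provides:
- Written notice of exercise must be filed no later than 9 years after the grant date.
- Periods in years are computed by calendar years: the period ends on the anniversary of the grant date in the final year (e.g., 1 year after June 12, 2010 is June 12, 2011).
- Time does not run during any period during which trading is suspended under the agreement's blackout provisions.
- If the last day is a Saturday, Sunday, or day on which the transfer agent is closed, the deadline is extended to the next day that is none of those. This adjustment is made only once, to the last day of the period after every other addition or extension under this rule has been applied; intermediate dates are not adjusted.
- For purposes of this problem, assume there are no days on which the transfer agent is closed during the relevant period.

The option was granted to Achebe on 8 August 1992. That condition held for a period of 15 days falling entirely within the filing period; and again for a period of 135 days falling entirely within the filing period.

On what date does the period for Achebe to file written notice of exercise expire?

January 7, 2002

9 years after 8 August 1992 is August 8, 2001.
Tolling adds 15 days: August 8, 2001 + 15 days = August 23, 2001.
Tolling adds 135 days: August 23, 2001 + 135 days = January 5, 2002.
January 5, 2002 is Saturday; January 6, 2002 is Sunday. The next qualifying day is January 7, 2002.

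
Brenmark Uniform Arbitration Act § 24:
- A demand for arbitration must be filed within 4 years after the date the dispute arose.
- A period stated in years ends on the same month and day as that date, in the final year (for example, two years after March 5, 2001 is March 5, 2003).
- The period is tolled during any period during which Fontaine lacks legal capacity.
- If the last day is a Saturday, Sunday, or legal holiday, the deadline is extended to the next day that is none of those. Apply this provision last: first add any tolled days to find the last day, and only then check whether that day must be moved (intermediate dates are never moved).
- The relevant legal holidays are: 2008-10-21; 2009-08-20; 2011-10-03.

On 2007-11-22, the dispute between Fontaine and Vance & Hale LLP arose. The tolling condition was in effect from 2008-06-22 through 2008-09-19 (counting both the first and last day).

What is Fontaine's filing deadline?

February 20, 2012

4 years after 2007-11-22 is November 22, 2011.
From June 22, 2008 through September 19, 2008 inclusive is 90 days; tolling adds 90 days: November 22, 2011 + 90 days = February 20, 2012.
February 20, 2012 is a Monday and not a legal holiday, so no extension applies.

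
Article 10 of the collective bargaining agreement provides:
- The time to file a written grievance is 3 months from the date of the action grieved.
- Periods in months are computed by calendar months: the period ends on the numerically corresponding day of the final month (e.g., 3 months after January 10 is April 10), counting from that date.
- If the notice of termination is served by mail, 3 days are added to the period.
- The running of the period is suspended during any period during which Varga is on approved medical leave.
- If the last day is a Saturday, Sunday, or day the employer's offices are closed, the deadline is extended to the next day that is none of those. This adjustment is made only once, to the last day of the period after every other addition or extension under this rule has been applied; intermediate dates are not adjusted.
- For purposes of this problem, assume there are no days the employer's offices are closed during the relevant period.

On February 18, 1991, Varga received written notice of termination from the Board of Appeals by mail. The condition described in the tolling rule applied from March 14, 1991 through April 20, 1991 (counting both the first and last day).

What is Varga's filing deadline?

June 28, 1991

3 months after February 18, 1991 is May 18, 1991.
Service was by mail, adding 3 days: May 18, 1991 + 3 days = May 21, 1991.
From March 14, 1991 through April 20, 1991 inclusive is 38 days; tolling adds 38 days: May 21, 1991 + 38 days = June 28, 1991.
June 28, 1991 is a Friday and not a day the employer's offices are closed, so no extension applies.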